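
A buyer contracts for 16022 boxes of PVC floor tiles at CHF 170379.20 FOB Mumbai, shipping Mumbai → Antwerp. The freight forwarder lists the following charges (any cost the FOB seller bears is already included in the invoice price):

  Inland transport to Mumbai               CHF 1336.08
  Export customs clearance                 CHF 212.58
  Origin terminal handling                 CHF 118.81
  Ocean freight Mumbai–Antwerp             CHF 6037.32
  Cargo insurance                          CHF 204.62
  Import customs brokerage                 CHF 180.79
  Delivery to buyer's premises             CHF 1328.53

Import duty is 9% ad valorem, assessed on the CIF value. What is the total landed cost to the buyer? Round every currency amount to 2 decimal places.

FOB: the seller bears costs until goods are on board at the origin port; the buyer bears freight, insurance and all costs thereafter.
Already in the invoice (seller's account under FOB): inland to port, export clearance, origin terminal — exclude.
CIF value = FOB price + freight + insurance = 170379.20 + 6037.32 + 204.62 = 176621.14
Import duty = 176621.14 × 9% = 15895.90
Buyer bears: freight 6037.32 + insurance 204.62 + brokerage 180.79 + delivery 1328.53 + duty 15895.90 = 23647.16
Landed cost = invoice 170379.20 + 23647.16 = 194026.36

Total landed cost: CHF 194026.36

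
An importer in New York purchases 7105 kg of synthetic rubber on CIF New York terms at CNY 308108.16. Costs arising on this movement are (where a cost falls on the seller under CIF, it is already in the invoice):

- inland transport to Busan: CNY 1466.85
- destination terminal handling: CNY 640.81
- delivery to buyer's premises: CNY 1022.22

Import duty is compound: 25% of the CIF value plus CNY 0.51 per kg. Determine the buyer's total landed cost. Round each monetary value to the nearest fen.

Total landed cost: CNY 390421.78

CIF: the seller pays costs through ocean freight and marine insurance to the destination port.
Already in the invoice (seller's account under CIF): inland to port — exclude.
The CIF price already equals the CIF value: 308108.16
Ad valorem component: 308108.16 × 25% = 77027.04
Specific component: 7105 × 0.51 = 3623.55
Import duty = 77027.04 + 3623.55 = 80650.59
Buyer bears: destination terminal 640.81 + delivery 1022.22 + duty 80650.59 = 82313.62
Landed cost = invoice 308108.16 + 82313.62 = 390421.78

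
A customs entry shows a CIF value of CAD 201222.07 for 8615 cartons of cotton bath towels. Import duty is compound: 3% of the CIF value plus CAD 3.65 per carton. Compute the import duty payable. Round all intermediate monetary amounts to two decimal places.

Import duty: CAD 37481.41

Ad valorem component: 201222.07 × 3% = 6036.66
Specific component: 8615 × 3.65 = 31444.75
Import duty = 6036.66 + 31444.75 = 37481.41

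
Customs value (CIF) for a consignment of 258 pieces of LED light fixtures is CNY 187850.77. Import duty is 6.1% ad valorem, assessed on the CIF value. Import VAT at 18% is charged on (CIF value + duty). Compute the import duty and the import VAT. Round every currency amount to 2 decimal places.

Import duty = 187850.77 × 6.1% = 11458.90
VAT base = CIF + duty = 187850.77 + 11458.90 = 199309.67
Import VAT = 199309.67 × 18% = 35875.74

Import duty: CNY 11458.90; import VAT: CNY 35875.74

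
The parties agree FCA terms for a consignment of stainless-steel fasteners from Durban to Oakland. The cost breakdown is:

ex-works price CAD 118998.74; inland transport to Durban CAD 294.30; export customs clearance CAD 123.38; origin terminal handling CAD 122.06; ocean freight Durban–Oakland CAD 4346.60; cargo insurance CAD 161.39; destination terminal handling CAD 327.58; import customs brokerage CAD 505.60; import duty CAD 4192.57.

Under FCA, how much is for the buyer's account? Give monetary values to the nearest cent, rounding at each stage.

FCA: the seller delivers export-cleared goods to the carrier; the buyer bears costs from that point.
Seller's account: goods 118998.74 + inland to port 294.30 + export clearance 123.38 = 119416.42
Buyer's account: origin terminal 122.06 + freight 4346.60 + insurance 161.39 + destination terminal 327.58 + brokerage 505.60 + duty 4192.57 = 9655.80

Buyer's account: CAD 9655.80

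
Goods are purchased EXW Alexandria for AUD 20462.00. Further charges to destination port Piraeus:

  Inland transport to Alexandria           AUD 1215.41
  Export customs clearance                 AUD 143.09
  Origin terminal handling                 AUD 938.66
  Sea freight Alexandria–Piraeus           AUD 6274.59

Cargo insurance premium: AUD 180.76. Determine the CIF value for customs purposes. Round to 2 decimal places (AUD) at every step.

CIF = EXW price + pre-shipment costs + freight + insurance
CIF = 20462.00 + 1215.41 + 143.09 + 938.66 + 6274.59 + 180.76 = 29214.51

CIF value: AUD 29214.51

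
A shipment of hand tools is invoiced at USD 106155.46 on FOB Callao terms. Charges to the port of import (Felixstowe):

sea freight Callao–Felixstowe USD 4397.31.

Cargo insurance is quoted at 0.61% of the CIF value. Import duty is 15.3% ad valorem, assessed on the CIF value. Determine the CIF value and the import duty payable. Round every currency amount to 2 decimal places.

Let C be the CIF value. C = FOB price + freight + 0.61% × C
C − 0.61% × C = 106155.46 + 4397.31
0.9939 × C = 110552.77
C = 110552.77 / 0.9939 = 111231.28
Insurance premium = 0.61% × 111231.28 = 678.51
Import duty = 111231.28 × 15.3% = 17018.39

CIF value: USD 111231.28; import duty: USD 17018.39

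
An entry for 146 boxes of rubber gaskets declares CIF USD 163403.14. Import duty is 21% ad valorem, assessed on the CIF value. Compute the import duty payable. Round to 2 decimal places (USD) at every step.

Import duty = 163403.14 × 21% = 34314.66

Import duty: USD 34314.66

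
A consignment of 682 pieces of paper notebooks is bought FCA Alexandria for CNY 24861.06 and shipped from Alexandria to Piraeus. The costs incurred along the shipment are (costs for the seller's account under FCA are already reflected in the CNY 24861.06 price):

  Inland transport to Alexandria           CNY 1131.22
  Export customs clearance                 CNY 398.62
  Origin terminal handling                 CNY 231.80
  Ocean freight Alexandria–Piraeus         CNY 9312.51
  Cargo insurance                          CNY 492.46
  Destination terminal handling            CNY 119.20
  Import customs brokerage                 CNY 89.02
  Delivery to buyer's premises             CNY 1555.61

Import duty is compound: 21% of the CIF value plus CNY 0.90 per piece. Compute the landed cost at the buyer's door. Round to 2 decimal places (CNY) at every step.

FCA: the seller delivers export-cleared goods to the carrier; the buyer bears costs from that point.
Already in the invoice (seller's account under FCA): inland to port, export clearance — exclude.
CIF value = FCA price + origin terminal + freight + insurance = 24861.06 + 231.80 + 9312.51 + 492.46 = 34897.83
Ad valorem component: 34897.83 × 21% = 7328.54
Specific component: 682 × 0.90 = 613.80
Import duty = 7328.54 + 613.80 = 7942.34
Buyer bears: origin terminal 231.80 + freight 9312.51 + insurance 492.46 + destination terminal 119.20 + brokerage 89.02 + delivery 1555.61 + duty 7942.34 = 19742.94
Landed cost = invoice 24861.06 + 19742.94 = 44604.00

Total landed cost: CNY 44604.00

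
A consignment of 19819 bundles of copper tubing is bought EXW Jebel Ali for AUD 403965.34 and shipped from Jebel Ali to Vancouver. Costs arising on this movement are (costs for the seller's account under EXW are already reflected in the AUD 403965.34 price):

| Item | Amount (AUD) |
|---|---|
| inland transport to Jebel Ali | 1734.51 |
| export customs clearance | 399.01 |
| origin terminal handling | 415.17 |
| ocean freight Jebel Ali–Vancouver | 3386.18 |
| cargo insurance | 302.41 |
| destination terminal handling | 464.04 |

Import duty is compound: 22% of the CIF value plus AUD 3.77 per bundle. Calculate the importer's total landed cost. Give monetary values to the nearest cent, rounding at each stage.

EXW: the seller makes goods available at their premises; the buyer bears all onward costs.
CIF value = EXW price + inland to port + export clearance + origin terminal + freight + insurance = 403965.34 + 1734.51 + 399.01 + 415.17 + 3386.18 + 302.41 = 410202.62
Ad valorem component: 410202.62 × 22% = 90244.58
Specific component: 19819 × 3.77 = 74717.63
Import duty = 90244.58 + 74717.63 = 164962.21
Buyer bears: inland to port 1734.51 + export clearance 399.01 + origin terminal 415.17 + freight 3386.18 + insurance 302.41 + destination terminal 464.04 + duty 164962.21 = 171663.53
Landed cost = invoice 403965.34 + 171663.53 = 575628.87

Total landed cost: AUD 575628.87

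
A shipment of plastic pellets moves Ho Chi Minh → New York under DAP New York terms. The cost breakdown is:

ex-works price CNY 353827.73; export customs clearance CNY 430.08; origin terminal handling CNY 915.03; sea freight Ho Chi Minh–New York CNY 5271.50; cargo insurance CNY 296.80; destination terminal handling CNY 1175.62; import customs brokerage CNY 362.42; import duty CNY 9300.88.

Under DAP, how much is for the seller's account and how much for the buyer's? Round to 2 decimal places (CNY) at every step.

Seller: CNY 361916.76; buyer: CNY 9663.30

DAP: the seller bears all costs to the named destination except import duty and clearance.
Seller's account: goods 353827.73 + export clearance 430.08 + origin terminal 915.03 + freight 5271.50 + insurance 296.80 + destination terminal 1175.62 = 361916.76
Buyer's account: brokerage 362.42 + duty 9300.88 = 9663.30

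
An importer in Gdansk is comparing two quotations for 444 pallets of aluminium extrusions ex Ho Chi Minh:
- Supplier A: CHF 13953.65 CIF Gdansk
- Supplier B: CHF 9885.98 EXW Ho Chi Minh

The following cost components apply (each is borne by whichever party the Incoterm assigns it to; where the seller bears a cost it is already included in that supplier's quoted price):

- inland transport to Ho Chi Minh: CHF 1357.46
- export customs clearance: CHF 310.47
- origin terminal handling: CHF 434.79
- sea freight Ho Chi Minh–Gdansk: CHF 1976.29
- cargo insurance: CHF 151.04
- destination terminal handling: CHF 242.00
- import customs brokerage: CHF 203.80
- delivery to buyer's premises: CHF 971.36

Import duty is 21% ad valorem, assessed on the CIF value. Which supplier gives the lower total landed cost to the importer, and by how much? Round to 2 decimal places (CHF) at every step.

Supplier A is cheaper by CHF 196.48

Supplier A (CIF):
The CIF price already equals the CIF value: 13953.65
Import duty = 13953.65 × 21% = 2930.27
Buyer bears (A): 242.00 + 203.80 + 971.36 = 1417.16
Landed cost (A) = invoice 13953.65 + 1417.16 + duty 2930.27 = 18301.08
Supplier B (EXW):
CIF value = EXW price + inland to port + export clearance + origin terminal + freight + insurance = 9885.98 + 1357.46 + 310.47 + 434.79 + 1976.29 + 151.04 = 14116.03
Import duty = 14116.03 × 21% = 2964.37
Buyer bears (B): 1357.46 + 310.47 + 434.79 + 1976.29 + 151.04 + 242.00 + 203.80 + 971.36 = 5647.21
Landed cost (B) = invoice 9885.98 + 5647.21 + duty 2964.37 = 18497.56
Difference = |18301.08 − 18497.56| = 196.48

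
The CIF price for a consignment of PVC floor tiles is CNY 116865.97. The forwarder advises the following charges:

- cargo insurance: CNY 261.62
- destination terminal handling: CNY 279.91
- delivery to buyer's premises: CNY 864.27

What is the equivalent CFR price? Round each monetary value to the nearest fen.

Not relevant to the conversion: delivery, destination terminal — on the buyer under both terms; not part of either seller's price.
From CIF to CFR, the seller no longer bears: insurance.
CFR price = 116865.97 − 261.62 = 116604.35

CFR price: CNY 116604.35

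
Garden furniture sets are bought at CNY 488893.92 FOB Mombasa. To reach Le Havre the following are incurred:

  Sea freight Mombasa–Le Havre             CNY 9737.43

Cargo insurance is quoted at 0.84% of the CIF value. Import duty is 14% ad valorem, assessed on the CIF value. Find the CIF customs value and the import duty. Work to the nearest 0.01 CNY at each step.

CIF value: CNY 502855.33; import duty: CNY 70399.75

Let C be the CIF value. C = FOB price + freight + 0.84% × C
C − 0.84% × C = 488893.92 + 9737.43
0.9916 × C = 498631.35
C = 498631.35 / 0.9916 = 502855.33
Insurance premium = 0.84% × 502855.33 = 4223.98
Import duty = 502855.33 × 14% = 70399.75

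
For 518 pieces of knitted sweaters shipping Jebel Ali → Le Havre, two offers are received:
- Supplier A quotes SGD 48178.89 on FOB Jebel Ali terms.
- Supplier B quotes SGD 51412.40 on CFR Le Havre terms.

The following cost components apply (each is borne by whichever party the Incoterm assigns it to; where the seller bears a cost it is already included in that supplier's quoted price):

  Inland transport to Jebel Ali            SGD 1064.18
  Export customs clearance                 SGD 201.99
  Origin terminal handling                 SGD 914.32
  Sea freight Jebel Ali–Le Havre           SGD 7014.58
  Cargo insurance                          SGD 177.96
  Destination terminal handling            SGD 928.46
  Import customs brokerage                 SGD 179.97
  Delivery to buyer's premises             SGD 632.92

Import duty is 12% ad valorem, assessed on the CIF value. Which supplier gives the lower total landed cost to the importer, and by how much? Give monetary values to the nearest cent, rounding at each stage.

Supplier B is cheaper by SGD 4234.80

Supplier A (FOB):
CIF value = FOB price + freight + insurance = 48178.89 + 7014.58 + 177.96 = 55371.43
Import duty = 55371.43 × 12% = 6644.57
Buyer bears (A): 7014.58 + 177.96 + 928.46 + 179.97 + 632.92 = 8933.89
Landed cost (A) = invoice 48178.89 + 8933.89 + duty 6644.57 = 63757.35
Supplier B (CFR):
CIF value = CFR price + insurance = 51412.40 + 177.96 = 51590.36
Import duty = 51590.36 × 12% = 6190.84
Buyer bears (B): 177.96 + 928.46 + 179.97 + 632.92 = 1919.31
Landed cost (B) = invoice 51412.40 + 1919.31 + duty 6190.84 = 59522.55
Difference = |63757.35 − 59522.55| = 4234.80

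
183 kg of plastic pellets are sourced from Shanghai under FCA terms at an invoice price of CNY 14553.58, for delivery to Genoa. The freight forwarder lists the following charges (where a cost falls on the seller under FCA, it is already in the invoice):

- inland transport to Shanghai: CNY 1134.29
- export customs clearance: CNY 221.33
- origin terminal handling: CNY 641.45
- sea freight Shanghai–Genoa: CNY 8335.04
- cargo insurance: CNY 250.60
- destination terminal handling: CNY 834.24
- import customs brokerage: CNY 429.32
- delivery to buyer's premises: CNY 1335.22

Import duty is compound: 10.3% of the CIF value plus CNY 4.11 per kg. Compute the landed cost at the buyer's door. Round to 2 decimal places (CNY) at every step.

Total landed cost: CNY 29580.99

FCA: the seller delivers export-cleared goods to the carrier; the buyer bears costs from that point.
Already in the invoice (seller's account under FCA): inland to port, export clearance — exclude.
CIF value = FCA price + origin terminal + freight + insurance = 14553.58 + 641.45 + 8335.04 + 250.60 = 23780.67
Ad valorem component: 23780.67 × 10.3% = 2449.41
Specific component: 183 × 4.11 = 752.13
Import duty = 2449.41 + 752.13 = 3201.54
Buyer bears: origin terminal 641.45 + freight 8335.04 + insurance 250.60 + destination terminal 834.24 + brokerage 429.32 + delivery 1335.22 + duty 3201.54 = 15027.41
Landed cost = invoice 14553.58 + 15027.41 = 29580.99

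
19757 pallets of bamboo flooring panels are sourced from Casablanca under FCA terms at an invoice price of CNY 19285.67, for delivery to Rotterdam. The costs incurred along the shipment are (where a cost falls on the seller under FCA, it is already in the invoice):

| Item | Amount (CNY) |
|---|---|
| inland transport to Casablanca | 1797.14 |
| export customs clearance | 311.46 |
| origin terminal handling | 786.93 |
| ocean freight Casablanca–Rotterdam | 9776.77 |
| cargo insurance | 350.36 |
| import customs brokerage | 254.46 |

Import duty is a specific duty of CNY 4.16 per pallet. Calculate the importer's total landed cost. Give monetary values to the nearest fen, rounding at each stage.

Total landed cost: CNY 112643.31

FCA: the seller delivers export-cleared goods to the carrier; the buyer bears costs from that point.
Already in the invoice (seller's account under FCA): inland to port, export clearance — exclude.
CIF value = FCA price + origin terminal + freight + insurance = 19285.67 + 786.93 + 9776.77 + 350.36 = 30199.73
Import duty = 19757 × 4.16 = 82189.12
Buyer bears: origin terminal 786.93 + freight 9776.77 + insurance 350.36 + brokerage 254.46 + duty 82189.12 = 93357.64
Landed cost = invoice 19285.67 + 93357.64 = 112643.31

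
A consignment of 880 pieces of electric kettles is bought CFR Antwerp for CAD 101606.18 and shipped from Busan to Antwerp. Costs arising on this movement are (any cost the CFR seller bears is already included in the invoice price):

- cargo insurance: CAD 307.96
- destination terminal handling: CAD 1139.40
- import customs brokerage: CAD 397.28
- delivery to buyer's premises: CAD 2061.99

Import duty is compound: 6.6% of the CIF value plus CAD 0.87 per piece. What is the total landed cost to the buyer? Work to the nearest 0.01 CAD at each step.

CFR: the seller pays costs through ocean freight to the destination port, but not insurance.
CIF value = CFR price + insurance = 101606.18 + 307.96 = 101914.14
Ad valorem component: 101914.14 × 6.6% = 6726.33
Specific component: 880 × 0.87 = 765.60
Import duty = 6726.33 + 765.60 = 7491.93
Buyer bears: insurance 307.96 + destination terminal 1139.40 + brokerage 397.28 + delivery 2061.99 + duty 7491.93 = 11398.56
Landed cost = invoice 101606.18 + 11398.56 = 113004.74

Total landed cost: CAD 113004.74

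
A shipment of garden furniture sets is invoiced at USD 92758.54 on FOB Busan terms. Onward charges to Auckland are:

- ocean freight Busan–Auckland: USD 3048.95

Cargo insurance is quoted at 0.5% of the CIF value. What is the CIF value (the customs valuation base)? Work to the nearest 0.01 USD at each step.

Let C be the CIF value. C = FOB price + freight + 0.5% × C
C − 0.5% × C = 92758.54 + 3048.95
0.995 × C = 95807.49
C = 95807.49 / 0.995 = 96288.93
Insurance premium = 0.5% × 96288.93 = 481.44

CIF value: USD 96288.93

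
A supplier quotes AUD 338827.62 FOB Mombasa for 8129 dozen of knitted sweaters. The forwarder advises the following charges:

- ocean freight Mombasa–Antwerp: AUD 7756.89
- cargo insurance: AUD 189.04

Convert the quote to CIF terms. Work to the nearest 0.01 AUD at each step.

From FOB to CIF, the seller additionally bears: freight, insurance.
CIF price = 338827.62 + 7756.89 + 189.04 = 346773.55

CIF price: AUD 346773.55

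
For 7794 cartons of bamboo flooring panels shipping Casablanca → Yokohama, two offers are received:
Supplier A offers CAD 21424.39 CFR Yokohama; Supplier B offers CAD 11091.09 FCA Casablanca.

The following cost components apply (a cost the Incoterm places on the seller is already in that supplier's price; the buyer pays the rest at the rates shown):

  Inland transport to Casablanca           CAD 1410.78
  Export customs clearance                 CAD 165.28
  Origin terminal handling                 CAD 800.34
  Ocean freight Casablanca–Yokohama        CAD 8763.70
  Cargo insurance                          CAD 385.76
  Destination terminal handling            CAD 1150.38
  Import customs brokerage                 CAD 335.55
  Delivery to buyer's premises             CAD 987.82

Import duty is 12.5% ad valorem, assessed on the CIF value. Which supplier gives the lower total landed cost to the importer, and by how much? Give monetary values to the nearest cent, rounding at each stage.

Supplier A (CFR):
CIF value = CFR price + insurance = 21424.39 + 385.76 = 21810.15
Import duty = 21810.15 × 12.5% = 2726.27
Buyer bears (A): 385.76 + 1150.38 + 335.55 + 987.82 = 2859.51
Landed cost (A) = invoice 21424.39 + 2859.51 + duty 2726.27 = 27010.17
Supplier B (FCA):
CIF value = FCA price + origin terminal + freight + insurance = 11091.09 + 800.34 + 8763.70 + 385.76 = 21040.89
Import duty = 21040.89 × 12.5% = 2630.11
Buyer bears (B): 800.34 + 8763.70 + 385.76 + 1150.38 + 335.55 + 987.82 = 12423.55
Landed cost (B) = invoice 11091.09 + 12423.55 + duty 2630.11 = 26144.75
Difference = |27010.17 − 26144.75| = 865.42

Supplier B is cheaper by CAD 865.42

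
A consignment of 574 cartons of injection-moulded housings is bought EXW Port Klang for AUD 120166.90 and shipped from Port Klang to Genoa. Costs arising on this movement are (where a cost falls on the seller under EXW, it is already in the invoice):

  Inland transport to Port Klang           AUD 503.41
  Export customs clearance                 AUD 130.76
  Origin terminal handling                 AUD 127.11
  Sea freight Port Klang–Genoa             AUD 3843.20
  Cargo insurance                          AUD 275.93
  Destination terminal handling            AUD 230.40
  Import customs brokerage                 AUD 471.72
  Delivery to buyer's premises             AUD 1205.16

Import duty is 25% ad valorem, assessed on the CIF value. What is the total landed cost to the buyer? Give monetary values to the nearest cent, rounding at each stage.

Total landed cost: AUD 158216.42

EXW: the seller makes goods available at their premises; the buyer bears all onward costs.
CIF value = EXW price + inland to port + export clearance + origin terminal + freight + insurance = 120166.90 + 503.41 + 130.76 + 127.11 + 3843.20 + 275.93 = 125047.31
Import duty = 125047.31 × 25% = 31261.83
Buyer bears: inland to port 503.41 + export clearance 130.76 + origin terminal 127.11 + freight 3843.20 + insurance 275.93 + destination terminal 230.40 + brokerage 471.72 + delivery 1205.16 + duty 31261.83 = 38049.52
Landed cost = invoice 120166.90 + 38049.52 = 158216.42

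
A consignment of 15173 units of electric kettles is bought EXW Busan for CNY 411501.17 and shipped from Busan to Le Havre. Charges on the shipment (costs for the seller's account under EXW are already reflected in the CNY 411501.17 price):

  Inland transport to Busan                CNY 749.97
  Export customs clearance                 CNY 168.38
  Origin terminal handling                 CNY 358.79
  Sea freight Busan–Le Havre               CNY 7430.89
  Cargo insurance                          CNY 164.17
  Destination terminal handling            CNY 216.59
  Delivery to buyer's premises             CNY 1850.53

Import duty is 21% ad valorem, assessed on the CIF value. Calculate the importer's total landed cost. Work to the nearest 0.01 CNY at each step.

EXW: the seller makes goods available at their premises; the buyer bears all onward costs.
CIF value = EXW price + inland to port + export clearance + origin terminal + freight + insurance = 411501.17 + 749.97 + 168.38 + 358.79 + 7430.89 + 164.17 = 420373.37
Import duty = 420373.37 × 21% = 88278.41
Buyer bears: inland to port 749.97 + export clearance 168.38 + origin terminal 358.79 + freight 7430.89 + insurance 164.17 + destination terminal 216.59 + delivery 1850.53 + duty 88278.41 = 99217.73
Landed cost = invoice 411501.17 + 99217.73 = 510718.90

Total landed cost: CNY 510718.90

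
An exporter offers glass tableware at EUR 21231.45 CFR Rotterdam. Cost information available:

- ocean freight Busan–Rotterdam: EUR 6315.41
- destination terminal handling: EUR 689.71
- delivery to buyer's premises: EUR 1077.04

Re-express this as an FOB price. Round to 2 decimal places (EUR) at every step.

Not relevant to the conversion: destination terminal, delivery — on the buyer under both terms; not part of either seller's price.
From CFR to FOB, the seller no longer bears: freight.
FOB price = 21231.45 − 6315.41 = 14916.04

FOB price: EUR 14916.04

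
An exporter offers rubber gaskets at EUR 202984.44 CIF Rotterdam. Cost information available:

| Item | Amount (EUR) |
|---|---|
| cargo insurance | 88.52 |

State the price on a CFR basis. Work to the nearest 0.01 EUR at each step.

CFR price: EUR 202895.92

From CIF to CFR, the seller no longer bears: insurance.
CFR price = 202984.44 − 88.52 = 202895.92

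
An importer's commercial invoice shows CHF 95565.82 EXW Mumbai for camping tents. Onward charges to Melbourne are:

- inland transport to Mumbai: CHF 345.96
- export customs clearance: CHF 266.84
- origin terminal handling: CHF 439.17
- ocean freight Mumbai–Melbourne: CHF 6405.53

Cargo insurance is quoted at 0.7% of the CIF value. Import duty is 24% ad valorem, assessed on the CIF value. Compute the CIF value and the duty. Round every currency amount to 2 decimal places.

Let C be the CIF value. C = EXW price + pre-shipment costs + freight + 0.7% × C
C − 0.7% × C = 95565.82 + 345.96 + 266.84 + 439.17 + 6405.53
0.993 × C = 103023.32
C = 103023.32 / 0.993 = 103749.57
Insurance premium = 0.7% × 103749.57 = 726.25
Import duty = 103749.57 × 24% = 24899.90

CIF value: CHF 103749.57; import duty: CHF 24899.90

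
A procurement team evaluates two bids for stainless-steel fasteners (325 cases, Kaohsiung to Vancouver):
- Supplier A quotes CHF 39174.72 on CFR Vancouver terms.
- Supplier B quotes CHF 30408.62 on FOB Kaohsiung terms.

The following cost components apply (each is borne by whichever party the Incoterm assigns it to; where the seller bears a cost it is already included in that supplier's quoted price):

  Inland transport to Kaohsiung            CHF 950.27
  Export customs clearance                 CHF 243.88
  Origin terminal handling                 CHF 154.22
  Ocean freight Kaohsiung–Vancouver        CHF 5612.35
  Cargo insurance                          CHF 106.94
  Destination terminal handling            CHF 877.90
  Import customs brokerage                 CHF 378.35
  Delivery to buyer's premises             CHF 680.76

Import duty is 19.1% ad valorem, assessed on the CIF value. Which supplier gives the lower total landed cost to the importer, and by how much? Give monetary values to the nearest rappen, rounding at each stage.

Supplier B is cheaper by CHF 3756.12

Supplier A (CFR):
CIF value = CFR price + insurance = 39174.72 + 106.94 = 39281.66
Import duty = 39281.66 × 19.1% = 7502.80
Buyer bears (A): 106.94 + 877.90 + 378.35 + 680.76 = 2043.95
Landed cost (A) = invoice 39174.72 + 2043.95 + duty 7502.80 = 48721.47
Supplier B (FOB):
CIF value = FOB price + freight + insurance = 30408.62 + 5612.35 + 106.94 = 36127.91
Import duty = 36127.91 × 19.1% = 6900.43
Buyer bears (B): 5612.35 + 106.94 + 877.90 + 378.35 + 680.76 = 7656.30
Landed cost (B) = invoice 30408.62 + 7656.30 + duty 6900.43 = 44965.35
Difference = |48721.47 − 44965.35| = 3756.12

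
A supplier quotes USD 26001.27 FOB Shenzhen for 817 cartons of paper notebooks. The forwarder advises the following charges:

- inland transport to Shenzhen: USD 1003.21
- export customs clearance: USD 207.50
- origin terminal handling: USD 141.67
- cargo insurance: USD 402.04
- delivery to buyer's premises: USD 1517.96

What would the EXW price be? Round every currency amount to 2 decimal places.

EXW price: USD 24648.89

Not relevant to the conversion: insurance, delivery — on the buyer under both terms; not part of either seller's price.
From FOB to EXW, the seller no longer bears: inland to port, export clearance, origin terminal.
EXW price = 26001.27 − 1003.21 − 207.50 − 141.67 = 24648.89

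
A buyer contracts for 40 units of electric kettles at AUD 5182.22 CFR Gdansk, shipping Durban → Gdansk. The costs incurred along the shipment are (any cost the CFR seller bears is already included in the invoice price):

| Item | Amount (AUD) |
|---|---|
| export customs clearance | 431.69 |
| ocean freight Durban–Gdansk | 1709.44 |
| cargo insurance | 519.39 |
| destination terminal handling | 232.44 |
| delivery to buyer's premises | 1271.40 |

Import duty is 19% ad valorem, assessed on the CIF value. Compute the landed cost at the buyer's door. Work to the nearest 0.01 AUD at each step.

Total landed cost: AUD 8288.76

CFR: the seller pays costs through ocean freight to the destination port, but not insurance.
Already in the invoice (seller's account under CFR): export clearance, freight — exclude.
CIF value = CFR price + insurance = 5182.22 + 519.39 = 5701.61
Import duty = 5701.61 × 19% = 1083.31
Buyer bears: insurance 519.39 + destination terminal 232.44 + delivery 1271.40 + duty 1083.31 = 3106.54
Landed cost = invoice 5182.22 + 3106.54 = 8288.76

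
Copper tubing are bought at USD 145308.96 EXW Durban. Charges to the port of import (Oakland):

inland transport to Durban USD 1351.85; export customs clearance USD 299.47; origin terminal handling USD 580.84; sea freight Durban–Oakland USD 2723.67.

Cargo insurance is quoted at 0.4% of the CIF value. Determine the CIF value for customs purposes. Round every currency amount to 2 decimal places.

Let C be the CIF value. C = EXW price + pre-shipment costs + freight + 0.4% × C
C − 0.4% × C = 145308.96 + 1351.85 + 299.47 + 580.84 + 2723.67
0.996 × C = 150264.79
C = 150264.79 / 0.996 = 150868.26
Insurance premium = 0.4% × 150868.26 = 603.47

CIF value: USD 150868.26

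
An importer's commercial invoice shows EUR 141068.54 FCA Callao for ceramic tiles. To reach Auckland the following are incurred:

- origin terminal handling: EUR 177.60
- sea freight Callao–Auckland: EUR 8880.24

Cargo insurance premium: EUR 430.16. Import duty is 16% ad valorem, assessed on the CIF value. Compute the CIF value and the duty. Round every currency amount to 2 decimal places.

CIF value: EUR 150556.54; import duty: EUR 24089.05

CIF = FCA price + pre-shipment costs + freight + insurance
CIF = 141068.54 + 177.60 + 8880.24 + 430.16 = 150556.54
Import duty = 150556.54 × 16% = 24089.05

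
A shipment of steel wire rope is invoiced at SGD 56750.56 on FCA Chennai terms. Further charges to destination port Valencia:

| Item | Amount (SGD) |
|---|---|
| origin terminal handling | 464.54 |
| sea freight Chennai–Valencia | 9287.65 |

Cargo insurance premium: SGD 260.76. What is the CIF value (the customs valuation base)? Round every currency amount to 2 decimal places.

CIF = FCA price + pre-shipment costs + freight + insurance
CIF = 56750.56 + 464.54 + 9287.65 + 260.76 = 66763.51

CIF value: SGD 66763.51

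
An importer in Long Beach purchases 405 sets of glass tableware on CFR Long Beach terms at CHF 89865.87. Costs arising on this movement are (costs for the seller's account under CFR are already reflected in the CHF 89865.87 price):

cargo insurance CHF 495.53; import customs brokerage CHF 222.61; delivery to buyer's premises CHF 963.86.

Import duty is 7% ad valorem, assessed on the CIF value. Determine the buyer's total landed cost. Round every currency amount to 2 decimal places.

Total landed cost: CHF 97873.17

CFR: the seller pays costs through ocean freight to the destination port, but not insurance.
CIF value = CFR price + insurance = 89865.87 + 495.53 = 90361.40
Import duty = 90361.40 × 7% = 6325.30
Buyer bears: insurance 495.53 + brokerage 222.61 + delivery 963.86 + duty 6325.30 = 8007.30
Landed cost = invoice 89865.87 + 8007.30 = 97873.17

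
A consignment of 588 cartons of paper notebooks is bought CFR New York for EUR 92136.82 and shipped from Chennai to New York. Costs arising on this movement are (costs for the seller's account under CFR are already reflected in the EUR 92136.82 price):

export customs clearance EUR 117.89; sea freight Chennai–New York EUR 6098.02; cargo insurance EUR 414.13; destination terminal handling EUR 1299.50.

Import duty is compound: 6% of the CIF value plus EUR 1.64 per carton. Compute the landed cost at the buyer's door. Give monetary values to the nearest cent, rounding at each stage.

CFR: the seller pays costs through ocean freight to the destination port, but not insurance.
Already in the invoice (seller's account under CFR): export clearance, freight — exclude.
CIF value = CFR price + insurance = 92136.82 + 414.13 = 92550.95
Ad valorem component: 92550.95 × 6% = 5553.06
Specific component: 588 × 1.64 = 964.32
Import duty = 5553.06 + 964.32 = 6517.38
Buyer bears: insurance 414.13 + destination terminal 1299.50 + duty 6517.38 = 8231.01
Landed cost = invoice 92136.82 + 8231.01 = 100367.83

Total landed cost: EUR 100367.83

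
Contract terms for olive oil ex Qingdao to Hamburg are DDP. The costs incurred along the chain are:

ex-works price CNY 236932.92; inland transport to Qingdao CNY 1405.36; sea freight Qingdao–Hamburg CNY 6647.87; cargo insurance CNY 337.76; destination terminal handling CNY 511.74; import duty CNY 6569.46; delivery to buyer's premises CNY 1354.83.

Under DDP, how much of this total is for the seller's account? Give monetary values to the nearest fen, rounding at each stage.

DDP: the seller bears all costs including import duty.
Seller's account: goods 236932.92 + inland to port 1405.36 + freight 6647.87 + insurance 337.76 + destination terminal 511.74 + duty 6569.46 + delivery 1354.83 = 253759.94
Buyer's account: 0.00

Seller's account: CNY 253759.94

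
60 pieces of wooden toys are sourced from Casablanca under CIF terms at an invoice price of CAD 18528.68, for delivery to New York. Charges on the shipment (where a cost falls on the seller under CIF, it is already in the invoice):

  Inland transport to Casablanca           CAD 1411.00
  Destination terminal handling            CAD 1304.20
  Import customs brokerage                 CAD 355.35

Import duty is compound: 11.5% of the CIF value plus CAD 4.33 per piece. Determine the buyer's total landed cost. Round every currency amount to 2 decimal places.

CIF: the seller pays costs through ocean freight and marine insurance to the destination port.
Already in the invoice (seller's account under CIF): inland to port — exclude.
The CIF price already equals the CIF value: 18528.68
Ad valorem component: 18528.68 × 11.5% = 2130.80
Specific component: 60 × 4.33 = 259.80
Import duty = 2130.80 + 259.80 = 2390.60
Buyer bears: destination terminal 1304.20 + brokerage 355.35 + duty 2390.60 = 4050.15
Landed cost = invoice 18528.68 + 4050.15 = 22578.83

Total landed cost: CAD 22578.83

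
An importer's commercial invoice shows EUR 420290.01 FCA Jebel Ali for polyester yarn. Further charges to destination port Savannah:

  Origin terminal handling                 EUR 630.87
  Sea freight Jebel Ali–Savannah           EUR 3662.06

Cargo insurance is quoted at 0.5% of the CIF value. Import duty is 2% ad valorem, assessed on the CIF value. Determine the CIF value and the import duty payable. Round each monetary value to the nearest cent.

CIF value: EUR 426716.52; import duty: EUR 8534.33

Let C be the CIF value. C = FCA price + pre-shipment costs + freight + 0.5% × C
C − 0.5% × C = 420290.01 + 630.87 + 3662.06
0.995 × C = 424582.94
C = 424582.94 / 0.995 = 426716.52
Insurance premium = 0.5% × 426716.52 = 2133.58
Import duty = 426716.52 × 2% = 8534.33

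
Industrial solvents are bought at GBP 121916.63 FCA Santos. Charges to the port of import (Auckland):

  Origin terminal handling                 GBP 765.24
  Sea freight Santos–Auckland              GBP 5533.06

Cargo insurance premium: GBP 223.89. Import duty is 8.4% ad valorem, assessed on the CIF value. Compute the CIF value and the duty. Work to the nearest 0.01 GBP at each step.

CIF value: GBP 128438.82; import duty: GBP 10788.86

CIF = FCA price + pre-shipment costs + freight + insurance
CIF = 121916.63 + 765.24 + 5533.06 + 223.89 = 128438.82
Import duty = 128438.82 × 8.4% = 10788.86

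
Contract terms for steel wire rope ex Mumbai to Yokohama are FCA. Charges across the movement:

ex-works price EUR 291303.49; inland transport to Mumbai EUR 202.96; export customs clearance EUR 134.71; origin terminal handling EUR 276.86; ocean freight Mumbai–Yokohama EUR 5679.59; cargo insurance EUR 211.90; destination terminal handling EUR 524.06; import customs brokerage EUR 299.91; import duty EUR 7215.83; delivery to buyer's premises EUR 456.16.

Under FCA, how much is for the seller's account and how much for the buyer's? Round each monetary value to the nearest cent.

Seller: EUR 291641.16; buyer: EUR 14664.31

FCA: the seller delivers export-cleared goods to the carrier; the buyer bears costs from that point.
Seller's account: goods 291303.49 + inland to port 202.96 + export clearance 134.71 = 291641.16
Buyer's account: origin terminal 276.86 + freight 5679.59 + insurance 211.90 + destination terminal 524.06 + brokerage 299.91 + duty 7215.83 + delivery 456.16 = 14664.31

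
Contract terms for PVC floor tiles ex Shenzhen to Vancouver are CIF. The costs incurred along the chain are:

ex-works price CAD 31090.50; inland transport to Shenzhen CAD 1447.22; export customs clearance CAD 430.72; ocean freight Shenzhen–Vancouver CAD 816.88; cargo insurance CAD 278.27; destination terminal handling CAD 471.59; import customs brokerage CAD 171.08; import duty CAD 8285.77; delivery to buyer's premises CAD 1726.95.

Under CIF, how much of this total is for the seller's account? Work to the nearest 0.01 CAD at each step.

CIF: the seller pays costs through ocean freight and marine insurance to the destination port.
Seller's account: goods 31090.50 + inland to port 1447.22 + export clearance 430.72 + freight 816.88 + insurance 278.27 = 34063.59
Buyer's account: destination terminal 471.59 + brokerage 171.08 + duty 8285.77 + delivery 1726.95 = 10655.39

Seller's account: CAD 34063.59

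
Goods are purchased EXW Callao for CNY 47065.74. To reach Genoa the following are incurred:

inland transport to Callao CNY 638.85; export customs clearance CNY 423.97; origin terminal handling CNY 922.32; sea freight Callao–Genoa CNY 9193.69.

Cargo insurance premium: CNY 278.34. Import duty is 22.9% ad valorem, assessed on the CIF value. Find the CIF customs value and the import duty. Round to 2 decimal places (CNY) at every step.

CIF = EXW price + pre-shipment costs + freight + insurance
CIF = 47065.74 + 638.85 + 423.97 + 922.32 + 9193.69 + 278.34 = 58522.91
Import duty = 58522.91 × 22.9% = 13401.75

CIF value: CNY 58522.91; import duty: CNY 13401.75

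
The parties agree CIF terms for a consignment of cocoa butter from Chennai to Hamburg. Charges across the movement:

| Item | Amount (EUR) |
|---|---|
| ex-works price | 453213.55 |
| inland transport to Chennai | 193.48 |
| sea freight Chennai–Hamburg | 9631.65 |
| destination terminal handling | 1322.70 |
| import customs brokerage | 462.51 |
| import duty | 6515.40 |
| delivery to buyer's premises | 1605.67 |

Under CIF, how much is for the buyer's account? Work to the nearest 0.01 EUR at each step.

Buyer's account: EUR 9906.28

CIF: the seller pays costs through ocean freight and marine insurance to the destination port.
Seller's account: goods 453213.55 + inland to port 193.48 + freight 9631.65 = 463038.68
Buyer's account: destination terminal 1322.70 + brokerage 462.51 + duty 6515.40 + delivery 1605.67 = 9906.28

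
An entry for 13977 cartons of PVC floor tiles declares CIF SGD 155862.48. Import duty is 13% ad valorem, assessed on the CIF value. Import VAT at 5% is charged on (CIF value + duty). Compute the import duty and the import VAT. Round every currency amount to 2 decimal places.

Import duty = 155862.48 × 13% = 20262.12
VAT base = CIF + duty = 155862.48 + 20262.12 = 176124.60
Import VAT = 176124.60 × 5% = 8806.23

Import duty: SGD 20262.12; import VAT: SGD 8806.23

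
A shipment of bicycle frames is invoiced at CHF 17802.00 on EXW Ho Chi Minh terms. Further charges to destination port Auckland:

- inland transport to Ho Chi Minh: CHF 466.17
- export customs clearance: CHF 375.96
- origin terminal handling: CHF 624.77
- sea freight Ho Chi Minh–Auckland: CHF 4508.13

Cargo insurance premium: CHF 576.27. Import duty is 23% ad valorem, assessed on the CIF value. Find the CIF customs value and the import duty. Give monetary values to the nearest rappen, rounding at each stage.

CIF = EXW price + pre-shipment costs + freight + insurance
CIF = 17802.00 + 466.17 + 375.96 + 624.77 + 4508.13 + 576.27 = 24353.30
Import duty = 24353.30 × 23% = 5601.26

CIF value: CHF 24353.30; import duty: CHF 5601.26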